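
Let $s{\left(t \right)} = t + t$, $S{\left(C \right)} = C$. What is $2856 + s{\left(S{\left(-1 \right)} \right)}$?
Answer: $2854$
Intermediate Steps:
$s{\left(t \right)} = 2 t$
$2856 + s{\left(S{\left(-1 \right)} \right)} = 2856 + 2 \left(-1\right) = 2856 - 2 = 2854$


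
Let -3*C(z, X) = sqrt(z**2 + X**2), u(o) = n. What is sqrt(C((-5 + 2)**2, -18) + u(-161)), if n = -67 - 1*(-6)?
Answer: sqrt(-61 - 3*sqrt(5)) ≈ 8.2285*I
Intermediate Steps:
n = -61 (n = -67 + 6 = -61)
u(o) = -61
C(z, X) = -sqrt(X**2 + z**2)/3 (C(z, X) = -sqrt(z**2 + X**2)/3 = -sqrt(X**2 + z**2)/3)
sqrt(C((-5 + 2)**2, -18) + u(-161)) = sqrt(-sqrt((-18)**2 + ((-5 + 2)**2)**2)/3 - 61) = sqrt(-sqrt(324 + ((-3)**2)**2)/3 - 61) = sqrt(-sqrt(324 + 9**2)/3 - 61) = sqrt(-sqrt(324 + 81)/3 - 61) = sqrt(-3*sqrt(5) - 61) = sqrt(-61 - 3*sqrt(5))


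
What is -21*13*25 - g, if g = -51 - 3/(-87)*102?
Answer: -196548/29 ≈ -6777.5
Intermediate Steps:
g = -1377/29 (g = -51 - 3*(-1/87)*102 = -51 + (1/29)*102 = -51 + 102/29 = -1377/29 ≈ -47.483)
-21*13*25 - g = -21*13*25 - 1*(-1377/29) = -273*25 + 1377/29 = -6825 + 1377/29 = -196548/29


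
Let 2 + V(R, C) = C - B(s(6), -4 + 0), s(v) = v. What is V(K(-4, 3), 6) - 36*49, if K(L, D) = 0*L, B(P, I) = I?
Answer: -1756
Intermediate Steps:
K(L, D) = 0
V(R, C) = 2 + C (V(R, C) = -2 + (C - (-4 + 0)) = -2 + (C - 1*(-4)) = -2 + (C + 4) = -2 + (4 + C) = 2 + C)
V(K(-4, 3), 6) - 36*49 = (2 + 6) - 36*49 = 8 - 1764 = -1756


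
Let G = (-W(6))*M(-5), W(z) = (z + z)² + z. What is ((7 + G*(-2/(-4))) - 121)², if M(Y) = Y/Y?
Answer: 35721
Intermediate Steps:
M(Y) = 1
W(z) = z + 4*z² (W(z) = (2*z)² + z = 4*z² + z = z + 4*z²)
G = -150 (G = -6*(1 + 4*6)*1 = -6*(1 + 24)*1 = -6*25*1 = -1*150*1 = -150*1 = -150)
((7 + G*(-2/(-4))) - 121)² = ((7 - (-300)/(-4)) - 121)² = ((7 - (-300)*(-1)/4) - 121)² = ((7 - 150*½) - 121)² = ((7 - 75) - 121)² = (-68 - 121)² = (-189)² = 35721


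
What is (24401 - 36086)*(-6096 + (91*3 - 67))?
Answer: 68824650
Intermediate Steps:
(24401 - 36086)*(-6096 + (91*3 - 67)) = -11685*(-6096 + (273 - 67)) = -11685*(-6096 + 206) = -11685*(-5890) = 68824650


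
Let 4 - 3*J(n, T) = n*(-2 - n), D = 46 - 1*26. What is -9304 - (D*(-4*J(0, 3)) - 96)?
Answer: -27304/3 ≈ -9101.3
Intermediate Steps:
D = 20 (D = 46 - 26 = 20)
J(n, T) = 4/3 - n*(-2 - n)/3
-9304 - (D*(-4*J(0, 3)) - 96) = -9304 - (20*(-4*(4/3 + (1/3)*0**2 + (2/3)*0)) - 96) = -9304 - (20*(-4*(4/3 + (1/3)*0 + 0)) - 96) = -9304 - (20*(-4*(4/3 + 0 + 0)) - 96) = -9304 - (20*(-4*4/3) - 96) = -9304 - (20*(-16/3) - 96) = -9304 - (-320/3 - 96) = -9304 - 1*(-608/3) = -9304 + 608/3 = -27304/3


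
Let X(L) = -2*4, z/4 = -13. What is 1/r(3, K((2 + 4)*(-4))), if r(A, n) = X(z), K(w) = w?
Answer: -⅛ ≈ -0.12500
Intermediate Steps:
z = -52 (z = 4*(-13) = -52)
X(L) = -8
r(A, n) = -8
1/r(3, K((2 + 4)*(-4))) = 1/(-8) = -⅛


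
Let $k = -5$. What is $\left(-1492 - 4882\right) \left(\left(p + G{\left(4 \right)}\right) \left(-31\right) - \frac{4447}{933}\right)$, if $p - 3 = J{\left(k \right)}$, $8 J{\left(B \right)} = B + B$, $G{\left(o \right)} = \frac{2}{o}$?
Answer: $\frac{886288765}{1866} \approx 4.7497 \cdot 10^{5}$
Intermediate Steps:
$J{\left(B \right)} = \frac{B}{4}$ ($J{\left(B \right)} = \frac{B + B}{8} = \frac{2 B}{8} = \frac{B}{4}$)
$p = \frac{7}{4}$ ($p = 3 + \frac{1}{4} \left(-5\right) = 3 - \frac{5}{4} = \frac{7}{4} \approx 1.75$)
$\left(-1492 - 4882\right) \left(\left(p + G{\left(4 \right)}\right) \left(-31\right) - \frac{4447}{933}\right) = \left(-1492 - 4882\right) \left(\left(\frac{7}{4} + \frac{2}{4}\right) \left(-31\right) - \frac{4447}{933}\right) = - 6374 \left(\left(\frac{7}{4} + 2 \cdot \frac{1}{4}\right) \left(-31\right) - \frac{4447}{933}\right) = - 6374 \left(\left(\frac{7}{4} + \frac{1}{2}\right) \left(-31\right) - \frac{4447}{933}\right) = - 6374 \left(\frac{9}{4} \left(-31\right) - \frac{4447}{933}\right) = - 6374 \left(- \frac{279}{4} - \frac{4447}{933}\right) = \left(-6374\right) \left(- \frac{278095}{3732}\right) = \frac{886288765}{1866}$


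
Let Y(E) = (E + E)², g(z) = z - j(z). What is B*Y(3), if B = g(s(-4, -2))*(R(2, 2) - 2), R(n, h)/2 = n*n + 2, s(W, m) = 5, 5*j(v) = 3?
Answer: 1584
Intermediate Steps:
j(v) = ⅗ (j(v) = (⅕)*3 = ⅗)
R(n, h) = 4 + 2*n² (R(n, h) = 2*(n*n + 2) = 2*(n² + 2) = 2*(2 + n²) = 4 + 2*n²)
g(z) = -⅗ + z (g(z) = z - 1*⅗ = z - ⅗ = -⅗ + z)
Y(E) = 4*E² (Y(E) = (2*E)² = 4*E²)
B = 44 (B = (-⅗ + 5)*((4 + 2*2²) - 2) = 22*((4 + 2*4) - 2)/5 = 22*((4 + 8) - 2)/5 = 22*(12 - 2)/5 = (22/5)*10 = 44)
B*Y(3) = 44*(4*3²) = 44*(4*9) = 44*36 = 1584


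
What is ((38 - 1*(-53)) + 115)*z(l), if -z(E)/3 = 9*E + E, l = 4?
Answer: -24720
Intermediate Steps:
z(E) = -30*E (z(E) = -3*(9*E + E) = -30*E)
((38 - 1*(-53)) + 115)*z(l) = ((38 - 1*(-53)) + 115)*(-30*4) = ((38 + 53) + 115)*(-120) = (91 + 115)*(-120) = 206*(-120) = -24720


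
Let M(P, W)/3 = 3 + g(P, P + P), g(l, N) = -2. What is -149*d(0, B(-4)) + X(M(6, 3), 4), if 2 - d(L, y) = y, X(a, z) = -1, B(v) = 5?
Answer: 446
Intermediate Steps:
M(P, W) = 3 (M(P, W) = 3*(3 - 2) = 3*1 = 3)
d(L, y) = 2 - y
-149*d(0, B(-4)) + X(M(6, 3), 4) = -149*(2 - 1*5) - 1 = -149*(2 - 5) - 1 = -149*(-3) - 1 = 447 - 1 = 446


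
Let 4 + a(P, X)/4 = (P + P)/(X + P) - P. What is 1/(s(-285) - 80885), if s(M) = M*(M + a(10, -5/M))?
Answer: 571/8007700 ≈ 7.1306e-5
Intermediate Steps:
a(P, X) = -16 - 4*P + 8*P/(P + X) (a(P, X) = -16 + 4*((P + P)/(X + P) - P) = -16 + 4*((2*P)/(P + X) - P) = -16 + 4*(2*P/(P + X) - P) = -16 + 4*(-P + 2*P/(P + X)) = -16 + (-4*P + 8*P/(P + X)) = -16 - 4*P + 8*P/(P + X))
s(M) = M*(M + 4*(-120 + 70/M)/(10 - 5/M)) (s(M) = M*(M + 4*(-1*10² - (-20)/M - 2*10 - 1*10*(-5/M))/(10 - 5/M)) = M*(M + 4*(-1*100 + 20/M - 20 + 50/M)/(10 - 5/M)) = M*(M + 4*(-100 + 20/M - 20 + 50/M)/(10 - 5/M)) = M*(M + 4*(-120 + 70/M)/(10 - 5/M)))
1/(s(-285) - 80885) = 1/(-285*(56 - 97*(-285) + 2*(-285)²)/(-1 + 2*(-285)) - 80885) = 1/(-285*(56 + 27645 + 2*81225)/(-1 - 570) - 80885) = 1/(-285*(56 + 27645 + 162450)/(-571) - 80885) = 1/(-285*(-1/571)*190151 - 80885) = 1/(54193035/571 - 80885) = 1/(8007700/571) = 571/8007700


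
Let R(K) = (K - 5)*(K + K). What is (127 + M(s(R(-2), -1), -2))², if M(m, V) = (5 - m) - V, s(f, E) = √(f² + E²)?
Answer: (134 - √785)² ≈ 11232.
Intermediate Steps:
R(K) = 2*K*(-5 + K) (R(K) = (-5 + K)*(2*K) = 2*K*(-5 + K))
s(f, E) = √(E² + f²)
M(m, V) = 5 - V - m
(127 + M(s(R(-2), -1), -2))² = (127 + (5 - 1*(-2) - √((-1)² + (2*(-2)*(-5 - 2))²)))² = (127 + (5 + 2 - √(1 + (2*(-2)*(-7))²)))² = (127 + (5 + 2 - √(1 + 28²)))² = (127 + (5 + 2 - √(1 + 784)))² = (127 + (5 + 2 - √785))² = (127 + (7 - √785))² = (134 - √785)²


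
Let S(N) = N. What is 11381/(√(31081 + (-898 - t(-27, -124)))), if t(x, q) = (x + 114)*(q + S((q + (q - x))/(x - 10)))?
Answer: 11381*√61531/49890 ≈ 56.587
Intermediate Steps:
t(x, q) = (114 + x)*(q + (-x + 2*q)/(-10 + x)) (t(x, q) = (x + 114)*(q + (q + (q - x))/(x - 10)) = (114 + x)*(q + (-x + 2*q)/(-10 + x)))
11381/(√(31081 + (-898 - t(-27, -124)))) = 11381/(√(31081 + (-898 - (-1*(-27)² - 912*(-124) - 114*(-27) - 124*(-27)² + 106*(-124)*(-27))/(-10 - 27)))) = 11381/(√(31081 + (-898 - (-1*729 + 113088 + 3078 - 124*729 + 354888)/(-37)))) = 11381/(√(31081 + (-898 - (-1)*(-729 + 113088 + 3078 - 90396 + 354888)/37))) = 11381/(√(31081 + (-898 - (-1)*379929/37))) = 11381/(√(31081 + (-898 - 1*(-379929/37)))) = 11381/(√(31081 + (-898 + 379929/37))) = 11381/(√(31081 + 346703/37)) = 11381/(√(1496700/37)) = 11381/((30*√61531/37)) = 11381*(√61531/49890) = 11381*√61531/49890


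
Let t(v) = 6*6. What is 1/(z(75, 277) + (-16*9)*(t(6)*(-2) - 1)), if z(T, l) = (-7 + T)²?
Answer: 1/15136 ≈ 6.6068e-5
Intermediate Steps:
t(v) = 36
1/(z(75, 277) + (-16*9)*(t(6)*(-2) - 1)) = 1/((-7 + 75)² + (-16*9)*(36*(-2) - 1)) = 1/(68² - 144*(-72 - 1)) = 1/(4624 - 144*(-73)) = 1/(4624 + 10512) = 1/15136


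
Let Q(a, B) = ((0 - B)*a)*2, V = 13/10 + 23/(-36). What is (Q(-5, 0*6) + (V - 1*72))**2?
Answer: 164891281/32400 ≈ 5089.2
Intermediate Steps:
V = 119/180 (V = 13*(1/10) + 23*(-1/36) = 13/10 - 23/36 = 119/180 ≈ 0.66111)
Q(a, B) = -2*B*a (Q(a, B) = ((-B)*a)*2 = -B*a*2 = -2*B*a)
(Q(-5, 0*6) + (V - 1*72))**2 = (-2*0*6*(-5) + (119/180 - 1*72))**2 = (-2*0*(-5) + (119/180 - 72))**2 = (0 - 12841/180)**2 = (-12841/180)**2 = 164891281/32400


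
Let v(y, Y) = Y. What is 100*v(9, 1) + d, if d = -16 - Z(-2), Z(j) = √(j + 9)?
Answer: 84 - √7 ≈ 81.354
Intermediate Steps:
Z(j) = √(9 + j)
d = -16 - √7 (d = -16 - √(9 - 2) = -16 - √7 ≈ -18.646)
100*v(9, 1) + d = 100*1 + (-16 - √7) = 100 + (-16 - √7) = 84 - √7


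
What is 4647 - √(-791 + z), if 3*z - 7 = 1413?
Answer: 4647 - I*√2859/3 ≈ 4647.0 - 17.823*I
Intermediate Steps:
z = 1420/3 (z = 7/3 + (⅓)*1413 = 7/3 + 471 = 1420/3 ≈ 473.33)
4647 - √(-791 + z) = 4647 - √(-791 + 1420/3) = 4647 - √(-953/3) = 4647 - I*√2859/3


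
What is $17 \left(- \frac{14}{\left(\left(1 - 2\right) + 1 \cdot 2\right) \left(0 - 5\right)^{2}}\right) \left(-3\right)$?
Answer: $\frac{714}{25} \approx 28.56$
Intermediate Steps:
$17 \left(- \frac{14}{\left(\left(1 - 2\right) + 1 \cdot 2\right) \left(0 - 5\right)^{2}}\right) \left(-3\right) = 17 \left(- \frac{14}{\left(\left(1 - 2\right) + 2\right) \left(-5\right)^{2}}\right) \left(-3\right) = 17 \left(- \frac{14}{\left(-1 + 2\right) 25}\right) \left(-3\right) = 17 \left(- \frac{14}{1 \cdot 25}\right) \left(-3\right) = 17 \left(- \frac{14}{25}\right) \left(-3\right) = \left(- \frac{238}{25}\right) \left(-3\right) = \frac{714}{25}$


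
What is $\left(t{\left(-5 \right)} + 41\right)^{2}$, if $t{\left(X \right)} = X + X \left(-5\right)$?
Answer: $3721$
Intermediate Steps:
$t{\left(X \right)} = - 4 X$ ($t{\left(X \right)} = X - 5 X = - 4 X$)
$\left(t{\left(-5 \right)} + 41\right)^{2} = \left(\left(-4\right) \left(-5\right) + 41\right)^{2} = \left(20 + 41\right)^{2} = 61^{2} = 3721$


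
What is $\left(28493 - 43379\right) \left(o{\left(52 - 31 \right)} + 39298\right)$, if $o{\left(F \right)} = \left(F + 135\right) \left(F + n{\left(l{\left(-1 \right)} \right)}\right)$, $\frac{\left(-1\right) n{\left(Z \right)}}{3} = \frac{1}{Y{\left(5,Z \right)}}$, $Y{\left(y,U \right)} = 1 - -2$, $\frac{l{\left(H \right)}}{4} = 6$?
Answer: $-631434348$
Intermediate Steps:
$l{\left(H \right)} = 24$ ($l{\left(H \right)} = 4 \cdot 6 = 24$)
$Y{\left(y,U \right)} = 3$ ($Y{\left(y,U \right)} = 1 + 2 = 3$)
$n{\left(Z \right)} = -1$ ($n{\left(Z \right)} = - \frac{3}{3} = \left(-3\right) \frac{1}{3} = -1$)
$o{\left(F \right)} = \left(-1 + F\right) \left(135 + F\right)$ ($o{\left(F \right)} = \left(F + 135\right) \left(F - 1\right) = \left(135 + F\right) \left(-1 + F\right) = \left(-1 + F\right) \left(135 + F\right)$)
$\left(28493 - 43379\right) \left(o{\left(52 - 31 \right)} + 39298\right) = \left(28493 - 43379\right) \left(\left(-135 + \left(52 - 31\right)^{2} + 134 \left(52 - 31\right)\right) + 39298\right) = - 14886 \left(\left(-135 + \left(52 - 31\right)^{2} + 134 \left(52 - 31\right)\right) + 39298\right) = - 14886 \left(\left(-135 + 21^{2} + 134 \cdot 21\right) + 39298\right) = - 14886 \left(\left(-135 + 441 + 2814\right) + 39298\right) = - 14886 \left(3120 + 39298\right) = \left(-14886\right) 42418 = -631434348$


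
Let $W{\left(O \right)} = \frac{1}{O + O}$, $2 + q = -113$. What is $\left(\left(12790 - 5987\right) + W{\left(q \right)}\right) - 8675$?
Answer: $- \frac{430561}{230} \approx -1872.0$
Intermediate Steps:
$q = -115$ ($q = -2 - 113 = -115$)
$W{\left(O \right)} = \frac{1}{2 O}$
$\left(\left(12790 - 5987\right) + W{\left(q \right)}\right) - 8675 = \left(\left(12790 - 5987\right) + \frac{1}{2 \left(-115\right)}\right) - 8675 = \left(6803 + \frac{1}{2} \left(- \frac{1}{115}\right)\right) - 8675 = \left(6803 - \frac{1}{230}\right) - 8675 = \frac{1564689}{230} - 8675 = - \frac{430561}{230}$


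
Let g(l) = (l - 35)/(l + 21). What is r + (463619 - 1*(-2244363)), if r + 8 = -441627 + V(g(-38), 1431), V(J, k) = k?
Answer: 2267778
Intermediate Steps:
g(l) = (-35 + l)/(21 + l)
r = -440204 (r = -8 + (-441627 + 1431) = -8 - 440196 = -440204)
r + (463619 - 1*(-2244363)) = -440204 + (463619 - 1*(-2244363)) = -440204 + (463619 + 2244363) = -440204 + 2707982 = 2267778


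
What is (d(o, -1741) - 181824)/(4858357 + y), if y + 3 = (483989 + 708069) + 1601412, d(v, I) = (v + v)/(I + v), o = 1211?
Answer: -48184571/2027733360 ≈ -0.023763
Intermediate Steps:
d(v, I) = 2*v/(I + v) (d(v, I) = (2*v)/(I + v) = 2*v/(I + v))
y = 2793467 (y = -3 + ((483989 + 708069) + 1601412) = -3 + (1192058 + 1601412) = -3 + 2793470 = 2793467)
(d(o, -1741) - 181824)/(4858357 + y) = (2*1211/(-1741 + 1211) - 181824)/(4858357 + 2793467) = (2*1211/(-530) - 181824)/7651824 = (2*1211*(-1/530) - 181824)*(1/7651824) = (-1211/265 - 181824)*(1/7651824) = -48184571/265*1/7651824 = -48184571/2027733360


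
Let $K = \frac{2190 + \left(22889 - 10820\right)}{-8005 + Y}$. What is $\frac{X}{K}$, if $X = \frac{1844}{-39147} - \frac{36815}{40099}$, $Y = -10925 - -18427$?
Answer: $\frac{762115098583}{22383144430227} \approx 0.034049$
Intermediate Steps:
$Y = 7502$ ($Y = -10925 + 18427 = 7502$)
$K = - \frac{14259}{503}$ ($K = \frac{2190 + \left(22889 - 10820\right)}{-8005 + 7502} = \frac{2190 + 12069}{-503} = 14259 \left(- \frac{1}{503}\right) = - \frac{14259}{503} \approx -28.348$)
$X = - \frac{1515139361}{1569755553}$ ($X = 1844 \left(- \frac{1}{39147}\right) - \frac{36815}{40099} = - \frac{1844}{39147} - \frac{36815}{40099} = - \frac{1515139361}{1569755553} \approx -0.96521$)
$\frac{X}{K} = - \frac{1515139361}{1569755553 \left(- \frac{14259}{503}\right)} = \left(- \frac{1515139361}{1569755553}\right) \left(- \frac{503}{14259}\right) = \frac{762115098583}{22383144430227}$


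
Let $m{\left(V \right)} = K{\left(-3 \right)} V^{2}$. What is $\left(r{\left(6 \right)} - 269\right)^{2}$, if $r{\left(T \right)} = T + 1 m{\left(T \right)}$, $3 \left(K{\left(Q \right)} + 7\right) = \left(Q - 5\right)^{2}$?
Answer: $64009$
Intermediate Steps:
$K{\left(Q \right)} = -7 + \frac{\left(-5 + Q\right)^{2}}{3}$ ($K{\left(Q \right)} = -7 + \frac{\left(Q - 5\right)^{2}}{3} = -7 + \frac{\left(-5 + Q\right)^{2}}{3}$)
$m{\left(V \right)} = \frac{43 V^{2}}{3}$ ($m{\left(V \right)} = \left(-7 + \frac{\left(-5 - 3\right)^{2}}{3}\right) V^{2} = \left(-7 + \frac{\left(-8\right)^{2}}{3}\right) V^{2} = \left(-7 + \frac{1}{3} \cdot 64\right) V^{2} = \left(-7 + \frac{64}{3}\right) V^{2} = \frac{43 V^{2}}{3}$)
$r{\left(T \right)} = T + \frac{43 T^{2}}{3}$ ($r{\left(T \right)} = T + 1 \frac{43 T^{2}}{3} = T + \frac{43 T^{2}}{3}$)
$\left(r{\left(6 \right)} - 269\right)^{2} = \left(\frac{1}{3} \cdot 6 \left(3 + 43 \cdot 6\right) - 269\right)^{2} = \left(\frac{1}{3} \cdot 6 \left(3 + 258\right) - 269\right)^{2} = \left(\frac{1}{3} \cdot 6 \cdot 261 - 269\right)^{2} = \left(522 - 269\right)^{2} = 253^{2} = 64009$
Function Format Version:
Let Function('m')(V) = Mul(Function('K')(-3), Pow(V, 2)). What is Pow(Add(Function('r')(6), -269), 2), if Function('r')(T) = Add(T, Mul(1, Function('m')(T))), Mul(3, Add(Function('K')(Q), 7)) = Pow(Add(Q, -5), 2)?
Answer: 64009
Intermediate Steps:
Function('K')(Q) = Add(-7, Mul(Rational(1, 3), Pow(Add(-5, Q), 2))) (Function('K')(Q) = Add(-7, Mul(Rational(1, 3), Pow(Add(Q, -5), 2))) = Add(-7, Mul(Rational(1, 3), Pow(Add(-5, Q), 2))))
Function('m')(V) = Mul(Rational(43, 3), Pow(V, 2)) (Function('m')(V) = Mul(Add(-7, Mul(Rational(1, 3), Pow(Add(-5, -3), 2))), Pow(V, 2)) = Mul(Add(-7, Mul(Rational(1, 3), Pow(-8, 2))), Pow(V, 2)) = Mul(Add(-7, Mul(Rational(1, 3), 64)), Pow(V, 2)) = Mul(Add(-7, Rational(64, 3)), Pow(V, 2)) = Mul(Rational(43, 3), Pow(V, 2)))
Function('r')(T) = Add(T, Mul(Rational(43, 3), Pow(T, 2))) (Function('r')(T) = Add(T, Mul(1, Mul(Rational(43, 3), Pow(T, 2)))) = Add(T, Mul(Rational(43, 3), Pow(T, 2))))
Pow(Add(Function('r')(6), -269), 2) = Pow(Add(Mul(Rational(1, 3), 6, Add(3, Mul(43, 6))), -269), 2) = Pow(Add(Mul(Rational(1, 3), 6, Add(3, 258)), -269), 2) = Pow(Add(Mul(Rational(1, 3), 6, 261), -269), 2) = Pow(Add(522, -269), 2) = Pow(253, 2) = 64009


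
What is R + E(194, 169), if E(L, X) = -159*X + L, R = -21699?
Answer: -48376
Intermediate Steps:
E(L, X) = L - 159*X
R + E(194, 169) = -21699 + (194 - 159*169) = -21699 + (194 - 26871) = -21699 - 26677 = -48376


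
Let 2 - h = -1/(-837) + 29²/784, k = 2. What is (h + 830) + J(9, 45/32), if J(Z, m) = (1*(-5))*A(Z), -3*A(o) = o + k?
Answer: 557290835/656208 ≈ 849.26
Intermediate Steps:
A(o) = -⅔ - o/3 (A(o) = -(o + 2)/3 = -(2 + o)/3 = -⅔ - o/3)
J(Z, m) = 10/3 + 5*Z/3 (J(Z, m) = (1*(-5))*(-⅔ - Z/3) = -5*(-⅔ - Z/3) = 10/3 + 5*Z/3)
h = 607715/656208 (h = 2 - (-1/(-837) + 29²/784) = 2 - (-1*(-1/837) + 841*(1/784)) = 2 - (1/837 + 841/784) = 2 - 1*704701/656208 = 2 - 704701/656208 = 607715/656208 ≈ 0.92610)
(h + 830) + J(9, 45/32) = (607715/656208 + 830) + (10/3 + (5/3)*9) = 545260355/656208 + (10/3 + 15) = 545260355/656208 + 55/3 = 557290835/656208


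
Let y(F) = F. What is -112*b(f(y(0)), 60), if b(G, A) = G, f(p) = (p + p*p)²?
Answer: 0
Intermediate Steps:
f(p) = (p + p²)²
-112*b(f(y(0)), 60) = -112*0²*(1 + 0)² = -0*1² = -0 = -112*0 = 0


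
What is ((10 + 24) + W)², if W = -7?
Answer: 729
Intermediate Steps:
((10 + 24) + W)² = ((10 + 24) - 7)² = (34 - 7)² = 27² = 729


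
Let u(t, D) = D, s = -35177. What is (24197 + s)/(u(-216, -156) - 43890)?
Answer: 610/2447 ≈ 0.24928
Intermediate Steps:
(24197 + s)/(u(-216, -156) - 43890) = (24197 - 35177)/(-156 - 43890) = -10980/(-44046) = -10980*(-1/44046) = 610/2447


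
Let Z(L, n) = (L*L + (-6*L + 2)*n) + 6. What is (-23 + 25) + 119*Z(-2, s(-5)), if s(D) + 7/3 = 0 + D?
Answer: -33076/3 ≈ -11025.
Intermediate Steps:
s(D) = -7/3 + D (s(D) = -7/3 + (0 + D) = -7/3 + D)
Z(L, n) = 6 + L**2 + n*(2 - 6*L) (Z(L, n) = (L**2 + (2 - 6*L)*n) + 6 = (L**2 + n*(2 - 6*L)) + 6 = 6 + L**2 + n*(2 - 6*L))
(-23 + 25) + 119*Z(-2, s(-5)) = (-23 + 25) + 119*(6 + (-2)**2 + 2*(-7/3 - 5) - 6*(-2)*(-7/3 - 5)) = 2 + 119*(6 + 4 + 2*(-22/3) - 6*(-2)*(-22/3)) = 2 + 119*(6 + 4 - 44/3 - 88) = 2 + 119*(-278/3) = 2 - 33082/3 = -33076/3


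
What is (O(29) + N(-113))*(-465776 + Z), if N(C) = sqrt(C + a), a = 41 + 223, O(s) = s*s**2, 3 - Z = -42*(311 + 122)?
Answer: -10916199343 - 447587*sqrt(151) ≈ -1.0922e+10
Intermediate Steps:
Z = 18189 (Z = 3 - (-42)*(311 + 122) = 3 - (-42)*433 = 3 - 1*(-18186) = 3 + 18186 = 18189)
O(s) = s**3
a = 264
N(C) = sqrt(264 + C) (N(C) = sqrt(C + 264) = sqrt(264 + C))
(O(29) + N(-113))*(-465776 + Z) = (29**3 + sqrt(264 - 113))*(-465776 + 18189) = (24389 + sqrt(151))*(-447587) = -10916199343 - 447587*sqrt(151)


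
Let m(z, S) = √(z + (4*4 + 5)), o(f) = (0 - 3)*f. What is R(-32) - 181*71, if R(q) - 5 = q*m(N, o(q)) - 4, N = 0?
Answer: -12850 - 32*√21 ≈ -12997.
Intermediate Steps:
o(f) = -3*f
m(z, S) = √(21 + z) (m(z, S) = √(z + (16 + 5)) = √(z + 21) = √(21 + z))
R(q) = 1 + q*√21 (R(q) = 5 + (q*√(21 + 0) - 4) = 5 + (q*√21 - 4) = 5 + (-4 + q*√21) = 1 + q*√21)
R(-32) - 181*71 = (1 - 32*√21) - 181*71 = (1 - 32*√21) - 12851 = -12850 - 32*√21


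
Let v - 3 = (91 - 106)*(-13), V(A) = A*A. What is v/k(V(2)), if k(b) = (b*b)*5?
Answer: 99/40 ≈ 2.4750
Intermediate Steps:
V(A) = A²
k(b) = 5*b² (k(b) = b²*5 = 5*b²)
v = 198 (v = 3 + (91 - 106)*(-13) = 3 - 15*(-13) = 3 + 195 = 198)
v/k(V(2)) = 198/((5*(2²)²)) = 198/((5*4²)) = 198/((5*16)) = 198/80 = 198*(1/80) = 99/40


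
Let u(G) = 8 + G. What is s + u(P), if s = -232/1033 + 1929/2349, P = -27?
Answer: -14885378/808839 ≈ -18.403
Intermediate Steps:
s = 482563/808839 (s = -232*1/1033 + 1929*(1/2349) = -232/1033 + 643/783 = 482563/808839 ≈ 0.59661)
s + u(P) = 482563/808839 + (8 - 27) = 482563/808839 - 19 = -14885378/808839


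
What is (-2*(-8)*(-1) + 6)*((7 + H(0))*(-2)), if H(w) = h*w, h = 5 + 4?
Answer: 140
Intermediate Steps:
h = 9
H(w) = 9*w
(-2*(-8)*(-1) + 6)*((7 + H(0))*(-2)) = (-2*(-8)*(-1) + 6)*((7 + 9*0)*(-2)) = (16*(-1) + 6)*((7 + 0)*(-2)) = (-16 + 6)*(7*(-2)) = -10*(-14) = 140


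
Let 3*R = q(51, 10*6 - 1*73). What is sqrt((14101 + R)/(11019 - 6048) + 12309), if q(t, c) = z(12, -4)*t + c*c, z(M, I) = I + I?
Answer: sqrt(304235441917)/4971 ≈ 110.96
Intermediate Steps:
z(M, I) = 2*I
q(t, c) = c**2 - 8*t (q(t, c) = (2*(-4))*t + c*c = -8*t + c**2 = c**2 - 8*t)
R = -239/3 (R = ((10*6 - 1*73)**2 - 8*51)/3 = ((60 - 73)**2 - 408)/3 = ((-13)**2 - 408)/3 = (169 - 408)/3 = (1/3)*(-239) = -239/3 ≈ -79.667)
sqrt((14101 + R)/(11019 - 6048) + 12309) = sqrt((14101 - 239/3)/(11019 - 6048) + 12309) = sqrt((42064/3)/4971 + 12309) = sqrt((42064/3)*(1/4971) + 12309) = sqrt(42064/14913 + 12309) = sqrt(183606181/14913) = sqrt(304235441917)/4971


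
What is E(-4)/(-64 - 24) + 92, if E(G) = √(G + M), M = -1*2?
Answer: 92 - I*√6/88 ≈ 92.0 - 0.027835*I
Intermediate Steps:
M = -2
E(G) = √(-2 + G) (E(G) = √(G - 2) = √(-2 + G))
E(-4)/(-64 - 24) + 92 = √(-2 - 4)/(-64 - 24) + 92 = √(-6)/(-88) + 92 = -I*√6/88 + 92 = 92 - I*√6/88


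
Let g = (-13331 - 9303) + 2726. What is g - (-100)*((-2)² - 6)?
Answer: -20108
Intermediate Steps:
g = -19908 (g = -22634 + 2726 = -19908)
g - (-100)*((-2)² - 6) = -19908 - (-100)*((-2)² - 6) = -19908 - (-100)*(4 - 6) = -19908 - (-100)*(-2) = -19908 - 1*200 = -19908 - 200 = -20108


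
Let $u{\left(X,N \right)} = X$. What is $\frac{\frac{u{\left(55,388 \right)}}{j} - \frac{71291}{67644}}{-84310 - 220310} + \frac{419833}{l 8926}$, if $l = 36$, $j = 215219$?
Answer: $\frac{25859107371879929297}{19792251032645126160} \approx 1.3065$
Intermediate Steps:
$\frac{\frac{u{\left(55,388 \right)}}{j} - \frac{71291}{67644}}{-84310 - 220310} + \frac{419833}{l 8926} = \frac{\frac{55}{215219} - \frac{71291}{67644}}{-84310 - 220310} + \frac{419833}{36 \cdot 8926} = \frac{55 \cdot \frac{1}{215219} - \frac{71291}{67644}}{-84310 - 220310} + \frac{419833}{321336} = \frac{\frac{55}{215219} - \frac{71291}{67644}}{-304620} + 419833 \cdot \frac{1}{321336} = \left(- \frac{15339457309}{14558274036}\right) \left(- \frac{1}{304620}\right) + \frac{419833}{321336} = \frac{15339457309}{4434741436846320} + \frac{419833}{321336} = \frac{25859107371879929297}{19792251032645126160}$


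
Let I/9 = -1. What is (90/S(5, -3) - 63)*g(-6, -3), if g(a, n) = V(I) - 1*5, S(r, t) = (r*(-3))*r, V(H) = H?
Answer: 4494/5 ≈ 898.80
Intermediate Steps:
I = -9 (I = 9*(-1) = -9)
S(r, t) = -3*r² (S(r, t) = (-3*r)*r = -3*r²)
g(a, n) = -14 (g(a, n) = -9 - 1*5 = -9 - 5 = -14)
(90/S(5, -3) - 63)*g(-6, -3) = (90/((-3*5²)) - 63)*(-14) = (90/((-3*25)) - 63)*(-14) = (90/(-75) - 63)*(-14) = (90*(-1/75) - 63)*(-14) = (-6/5 - 63)*(-14) = -321/5*(-14) = 4494/5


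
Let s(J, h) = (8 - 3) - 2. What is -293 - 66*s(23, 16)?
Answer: -491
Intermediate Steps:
s(J, h) = 3 (s(J, h) = 5 - 2 = 3)
-293 - 66*s(23, 16) = -293 - 66*3 = -293 - 198 = -491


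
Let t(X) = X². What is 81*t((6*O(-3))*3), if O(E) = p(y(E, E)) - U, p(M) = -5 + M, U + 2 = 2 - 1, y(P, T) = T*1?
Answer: 1285956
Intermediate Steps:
y(P, T) = T
U = -1 (U = -2 + (2 - 1) = -2 + 1 = -1)
O(E) = -4 + E (O(E) = (-5 + E) - 1*(-1) = (-5 + E) + 1 = -4 + E)
81*t((6*O(-3))*3) = 81*((6*(-4 - 3))*3)² = 81*((6*(-7))*3)² = 81*(-42*3)² = 81*(-126)² = 81*15876 = 1285956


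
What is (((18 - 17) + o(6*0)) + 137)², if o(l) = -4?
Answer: 17956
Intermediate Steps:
(((18 - 17) + o(6*0)) + 137)² = (((18 - 17) - 4) + 137)² = ((1 - 4) + 137)² = (-3 + 137)² = 134² = 17956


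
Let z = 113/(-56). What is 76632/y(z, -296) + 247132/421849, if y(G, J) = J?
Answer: -4031747687/15608413 ≈ -258.31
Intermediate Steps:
z = -113/56 (z = 113*(-1/56) = -113/56 ≈ -2.0179)
76632/y(z, -296) + 247132/421849 = 76632/(-296) + 247132/421849 = 76632*(-1/296) + 247132*(1/421849) = -9579/37 + 247132/421849 = -4031747687/15608413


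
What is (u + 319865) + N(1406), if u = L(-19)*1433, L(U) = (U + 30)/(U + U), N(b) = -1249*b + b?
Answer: -54539037/38 ≈ -1.4352e+6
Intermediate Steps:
N(b) = -1248*b
L(U) = (30 + U)/(2*U) (L(U) = (30 + U)/((2*U)) = (30 + U)*(1/(2*U)) = (30 + U)/(2*U))
u = -15763/38 (u = ((1/2)*(30 - 19)/(-19))*1433 = ((1/2)*(-1/19)*11)*1433 = -11/38*1433 = -15763/38 ≈ -414.82)
(u + 319865) + N(1406) = (-15763/38 + 319865) - 1248*1406 = 12139107/38 - 1754688 = -54539037/38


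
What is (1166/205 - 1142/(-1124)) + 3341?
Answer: 385688957/115210 ≈ 3347.7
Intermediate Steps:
(1166/205 - 1142/(-1124)) + 3341 = (1166*(1/205) - 1142*(-1/1124)) + 3341 = (1166/205 + 571/562) + 3341 = 772347/115210 + 3341 = 385688957/115210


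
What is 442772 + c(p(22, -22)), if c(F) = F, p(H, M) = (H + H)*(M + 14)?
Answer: 442420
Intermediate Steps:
p(H, M) = 2*H*(14 + M) (p(H, M) = (2*H)*(14 + M) = 2*H*(14 + M))
442772 + c(p(22, -22)) = 442772 + 2*22*(14 - 22) = 442772 + 2*22*(-8) = 442772 - 352 = 442420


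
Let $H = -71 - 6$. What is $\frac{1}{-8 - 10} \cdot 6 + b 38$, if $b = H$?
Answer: $- \frac{8779}{3} \approx -2926.3$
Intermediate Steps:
$H = -77$ ($H = -71 - 6 = -77$)
$b = -77$
$\frac{1}{-8 - 10} \cdot 6 + b 38 = \frac{1}{-8 - 10} \cdot 6 - 2926 = \frac{1}{-18} \cdot 6 - 2926 = \left(- \frac{1}{18}\right) 6 - 2926 = - \frac{1}{3} - 2926 = - \frac{8779}{3}$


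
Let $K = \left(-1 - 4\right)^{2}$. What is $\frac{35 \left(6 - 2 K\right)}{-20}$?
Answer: $77$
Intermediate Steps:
$K = 25$ ($K = \left(-5\right)^{2} = 25$)
$\frac{35 \left(6 - 2 K\right)}{-20} = \frac{35 \left(6 - 50\right)}{-20} = 35 \left(6 - 50\right) \left(- \frac{1}{20}\right) = 35 \left(-44\right) \left(- \frac{1}{20}\right) = \left(-1540\right) \left(- \frac{1}{20}\right) = 77$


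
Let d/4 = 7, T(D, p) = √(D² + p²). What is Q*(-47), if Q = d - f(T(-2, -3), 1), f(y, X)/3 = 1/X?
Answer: -1175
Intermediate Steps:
d = 28 (d = 4*7 = 28)
f(y, X) = 3/X
Q = 25 (Q = 28 - 3/1 = 28 - 3 = 25)
Q*(-47) = 25*(-47) = -1175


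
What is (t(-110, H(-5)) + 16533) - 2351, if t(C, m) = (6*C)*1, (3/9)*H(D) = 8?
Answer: 13522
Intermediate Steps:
H(D) = 24 (H(D) = 3*8 = 24)
t(C, m) = 6*C
(t(-110, H(-5)) + 16533) - 2351 = (6*(-110) + 16533) - 2351 = (-660 + 16533) - 2351 = 15873 - 2351 = 13522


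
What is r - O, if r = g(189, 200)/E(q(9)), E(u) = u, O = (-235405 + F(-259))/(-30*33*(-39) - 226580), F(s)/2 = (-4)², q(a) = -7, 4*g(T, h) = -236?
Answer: 9442619/1315790 ≈ 7.1764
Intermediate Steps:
g(T, h) = -59 (g(T, h) = (¼)*(-236) = -59)
F(s) = 32 (F(s) = 2*(-4)² = 2*16 = 32)
O = 235373/187970 (O = (-235405 + 32)/(-30*33*(-39) - 226580) = -235373/(-990*(-39) - 226580) = -235373/(38610 - 226580) = -235373/(-187970) = -235373*(-1/187970) = 235373/187970 ≈ 1.2522)
r = 59/7 (r = -59/(-7) = -59*(-⅐) = 59/7 ≈ 8.4286)
r - O = 59/7 - 1*235373/187970 = 59/7 - 235373/187970 = 9442619/1315790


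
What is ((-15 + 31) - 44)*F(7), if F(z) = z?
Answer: -196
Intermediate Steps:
((-15 + 31) - 44)*F(7) = ((-15 + 31) - 44)*7 = (16 - 44)*7 = -28*7 = -196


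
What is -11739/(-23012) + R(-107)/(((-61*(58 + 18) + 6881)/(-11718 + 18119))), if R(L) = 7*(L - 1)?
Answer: -111332303817/51661940 ≈ -2155.0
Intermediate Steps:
R(L) = -7 + 7*L (R(L) = 7*(-1 + L) = -7 + 7*L)
-11739/(-23012) + R(-107)/(((-61*(58 + 18) + 6881)/(-11718 + 18119))) = -11739/(-23012) + (-7 + 7*(-107))/(((-61*(58 + 18) + 6881)/(-11718 + 18119))) = -11739*(-1/23012) + (-7 - 749)/(((-61*76 + 6881)/6401)) = 11739/23012 - 756*6401/(-4636 + 6881) = 11739/23012 - 756/(2245*(1/6401)) = 11739/23012 - 756/2245/6401 = 11739/23012 - 756*6401/2245 = 11739/23012 - 4839156/2245 = -111332303817/51661940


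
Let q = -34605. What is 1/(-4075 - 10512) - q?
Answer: 504783134/14587 ≈ 34605.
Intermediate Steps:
1/(-4075 - 10512) - q = 1/(-4075 - 10512) - 1*(-34605) = 1/(-14587) + 34605 = -1/14587 + 34605 = 504783134/14587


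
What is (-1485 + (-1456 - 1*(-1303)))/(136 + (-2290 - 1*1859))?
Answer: 1638/4013 ≈ 0.40817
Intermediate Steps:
(-1485 + (-1456 - 1*(-1303)))/(136 + (-2290 - 1*1859)) = (-1485 + (-1456 + 1303))/(136 + (-2290 - 1859)) = (-1485 - 153)/(136 - 4149) = -1638/(-4013) = -1638*(-1/4013) = 1638/4013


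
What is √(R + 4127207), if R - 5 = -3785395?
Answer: √341817 ≈ 584.65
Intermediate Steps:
R = -3785390 (R = 5 - 3785395 = -3785390)
√(R + 4127207) = √(-3785390 + 4127207) = √341817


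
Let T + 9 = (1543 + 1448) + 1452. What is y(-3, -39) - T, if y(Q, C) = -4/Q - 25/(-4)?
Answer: -53117/12 ≈ -4426.4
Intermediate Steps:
y(Q, C) = 25/4 - 4/Q (y(Q, C) = -4/Q - 25*(-1/4) = -4/Q + 25/4 = 25/4 - 4/Q)
T = 4434 (T = -9 + ((1543 + 1448) + 1452) = -9 + (2991 + 1452) = -9 + 4443 = 4434)
y(-3, -39) - T = (25/4 - 4/(-3)) - 1*4434 = (25/4 - 4*(-1/3)) - 4434 = (25/4 + 4/3) - 4434 = 91/12 - 4434 = -53117/12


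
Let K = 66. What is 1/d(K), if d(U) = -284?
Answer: -1/284 ≈ -0.0035211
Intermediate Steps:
1/d(K) = 1/(-284) = -1/284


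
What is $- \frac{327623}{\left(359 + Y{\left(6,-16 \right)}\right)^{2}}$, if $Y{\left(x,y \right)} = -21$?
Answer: $- \frac{327623}{114244} \approx -2.8677$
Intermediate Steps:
$- \frac{327623}{\left(359 + Y{\left(6,-16 \right)}\right)^{2}} = - \frac{327623}{\left(359 - 21\right)^{2}} = - \frac{327623}{338^{2}} = - \frac{327623}{114244}$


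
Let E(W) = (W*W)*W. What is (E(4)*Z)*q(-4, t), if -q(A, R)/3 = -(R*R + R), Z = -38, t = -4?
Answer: -87552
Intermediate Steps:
E(W) = W³ (E(W) = W²*W = W³)
q(A, R) = 3*R + 3*R² (q(A, R) = -(-3)*(R*R + R) = -(-3)*(R² + R) = -(-3)*(R + R²) = -3*(-R - R²) = 3*R + 3*R²)
(E(4)*Z)*q(-4, t) = (4³*(-38))*(3*(-4)*(1 - 4)) = (64*(-38))*(3*(-4)*(-3)) = -2432*36 = -87552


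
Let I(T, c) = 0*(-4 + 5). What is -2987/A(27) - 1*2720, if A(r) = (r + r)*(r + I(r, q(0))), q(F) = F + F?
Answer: -3968747/1458 ≈ -2722.0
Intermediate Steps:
q(F) = 2*F
I(T, c) = 0 (I(T, c) = 0*1 = 0)
A(r) = 2*r**2 (A(r) = (r + r)*(r + 0) = (2*r)*r = 2*r**2)
-2987/A(27) - 1*2720 = -2987/(2*27**2) - 1*2720 = -2987/(2*729) - 2720 = -2987/1458 - 2720 = -3968747/1458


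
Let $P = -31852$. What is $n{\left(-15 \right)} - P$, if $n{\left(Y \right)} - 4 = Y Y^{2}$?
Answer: $28481$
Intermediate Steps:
$n{\left(Y \right)} = 4 + Y^{3}$ ($n{\left(Y \right)} = 4 + Y Y^{2} = 4 + Y^{3}$)
$n{\left(-15 \right)} - P = \left(4 + \left(-15\right)^{3}\right) - -31852 = \left(4 - 3375\right) + 31852 = -3371 + 31852 = 28481$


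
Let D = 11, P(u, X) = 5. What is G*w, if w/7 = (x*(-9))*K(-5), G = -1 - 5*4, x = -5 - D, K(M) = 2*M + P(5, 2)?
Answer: 105840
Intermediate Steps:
K(M) = 5 + 2*M (K(M) = 2*M + 5 = 5 + 2*M)
x = -16 (x = -5 - 1*11 = -5 - 11 = -16)
G = -21 (G = -1 - 20 = -21)
w = -5040 (w = 7*((-16*(-9))*(5 + 2*(-5))) = 7*(144*(5 - 10)) = 7*(144*(-5)) = 7*(-720) = -5040)
G*w = -21*(-5040) = 105840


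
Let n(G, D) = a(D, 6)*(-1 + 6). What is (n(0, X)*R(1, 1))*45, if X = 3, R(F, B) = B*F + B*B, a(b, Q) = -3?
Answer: -1350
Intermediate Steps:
R(F, B) = B² + B*F (R(F, B) = B*F + B² = B² + B*F)
n(G, D) = -15 (n(G, D) = -3*(-1 + 6) = -3*5 = -15)
(n(0, X)*R(1, 1))*45 = -15*(1 + 1)*45 = -15*2*45 = -30*45 = -1350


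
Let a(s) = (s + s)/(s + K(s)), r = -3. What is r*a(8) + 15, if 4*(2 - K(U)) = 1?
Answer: 131/13 ≈ 10.077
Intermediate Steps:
K(U) = 7/4 (K(U) = 2 - 1/4*1 = 2 - 1/4 = 7/4)
a(s) = 2*s/(7/4 + s) (a(s) = (s + s)/(s + 7/4) = (2*s)/(7/4 + s) = 2*s/(7/4 + s))
r*a(8) + 15 = -24*8/(7 + 4*8) + 15 = -24*8/(7 + 32) + 15 = -24*8/39 + 15 = -3*64/39 + 15 = -64/13 + 15 = 131/13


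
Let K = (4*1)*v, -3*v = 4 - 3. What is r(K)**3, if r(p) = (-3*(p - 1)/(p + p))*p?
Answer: 343/8 ≈ 42.875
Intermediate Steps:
v = -1/3 (v = -(4 - 3)/3 = -1/3*1 = -1/3 ≈ -0.33333)
K = -4/3 (K = (4*1)*(-1/3) = 4*(-1/3) = -4/3 ≈ -1.3333)
r(p) = 3/2 - 3*p/2 (r(p) = (-3*(-1 + p)/(2*p))*p = 3/2 - 3*p/2)
r(K)**3 = (3/2 - 3/2*(-4/3))**3 = (3/2 + 2)**3 = (7/2)**3 = 343/8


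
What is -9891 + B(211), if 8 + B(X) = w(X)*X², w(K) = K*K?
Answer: 1982109542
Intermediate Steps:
w(K) = K²
B(X) = -8 + X⁴ (B(X) = -8 + X²*X² = -8 + X⁴)
-9891 + B(211) = -9891 + (-8 + 211⁴) = -9891 + (-8 + 1982119441) = -9891 + 1982119433 = 1982109542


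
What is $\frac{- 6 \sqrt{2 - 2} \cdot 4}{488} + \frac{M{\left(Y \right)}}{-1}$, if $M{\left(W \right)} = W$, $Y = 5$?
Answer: $-5$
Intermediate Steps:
$\frac{- 6 \sqrt{2 - 2} \cdot 4}{488} + \frac{M{\left(Y \right)}}{-1} = \frac{- 6 \sqrt{2 - 2} \cdot 4}{488} + \frac{5}{-1} = - 6 \sqrt{0} \cdot 4 \cdot \frac{1}{488} + 5 \left(-1\right) = \left(-6\right) 0 \cdot 4 \cdot \frac{1}{488} - 5 = 0 \cdot 4 \cdot \frac{1}{488} - 5 = 0 \cdot \frac{1}{488} - 5 = 0 - 5 = -5$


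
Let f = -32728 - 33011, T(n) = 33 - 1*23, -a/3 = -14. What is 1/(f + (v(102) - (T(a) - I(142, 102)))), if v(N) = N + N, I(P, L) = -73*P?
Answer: -1/75911 ≈ -1.3173e-5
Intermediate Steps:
a = 42 (a = -3*(-14) = 42)
v(N) = 2*N
T(n) = 10 (T(n) = 33 - 23 = 10)
f = -65739
1/(f + (v(102) - (T(a) - I(142, 102)))) = 1/(-65739 + (2*102 - (10 - (-73)*142))) = 1/(-65739 + (204 - (10 - 1*(-10366)))) = 1/(-65739 + (204 - (10 + 10366))) = 1/(-65739 + (204 - 1*10376)) = 1/(-65739 + (204 - 10376)) = 1/(-65739 - 10172) = 1/(-75911) = -1/75911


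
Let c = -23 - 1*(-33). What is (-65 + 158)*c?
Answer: 930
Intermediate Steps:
c = 10 (c = -23 + 33 = 10)
(-65 + 158)*c = (-65 + 158)*10 = 93*10 = 930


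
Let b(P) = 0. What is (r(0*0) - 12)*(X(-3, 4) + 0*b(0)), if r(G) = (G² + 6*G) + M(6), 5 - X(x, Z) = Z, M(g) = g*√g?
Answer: -12 + 6*√6 ≈ 2.6969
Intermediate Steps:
M(g) = g^(3/2)
X(x, Z) = 5 - Z
r(G) = G² + 6*G + 6*√6 (r(G) = (G² + 6*G) + 6^(3/2) = (G² + 6*G) + 6*√6 = G² + 6*G + 6*√6)
(r(0*0) - 12)*(X(-3, 4) + 0*b(0)) = (((0*0)² + 6*(0*0) + 6*√6) - 12)*((5 - 1*4) + 0*0) = ((0² + 6*0 + 6*√6) - 12)*((5 - 4) + 0) = ((0 + 0 + 6*√6) - 12)*(1 + 0) = (6*√6 - 12)*1 = (-12 + 6*√6)*1 = -12 + 6*√6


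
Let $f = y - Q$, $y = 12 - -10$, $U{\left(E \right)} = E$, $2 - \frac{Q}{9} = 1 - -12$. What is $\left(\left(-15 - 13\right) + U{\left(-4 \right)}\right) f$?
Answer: $-3872$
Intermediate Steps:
$Q = -99$ ($Q = 18 - 9 \left(1 - -12\right) = 18 - 9 \left(1 + 12\right) = 18 - 117 = -99$)
$y = 22$ ($y = 12 + 10 = 22$)
$f = 121$ ($f = 22 - -99 = 22 + 99 = 121$)
$\left(\left(-15 - 13\right) + U{\left(-4 \right)}\right) f = \left(\left(-15 - 13\right) - 4\right) 121 = \left(-28 - 4\right) 121 = \left(-32\right) 121 = -3872$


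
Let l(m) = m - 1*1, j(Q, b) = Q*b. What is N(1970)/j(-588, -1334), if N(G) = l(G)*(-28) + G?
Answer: -26581/392196 ≈ -0.067775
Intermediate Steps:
l(m) = -1 + m (l(m) = m - 1 = -1 + m)
N(G) = 28 - 27*G (N(G) = (-1 + G)*(-28) + G = (28 - 28*G) + G = 28 - 27*G)
N(1970)/j(-588, -1334) = (28 - 27*1970)/((-588*(-1334))) = (28 - 53190)/784392 = -53162*1/784392 = -26581/392196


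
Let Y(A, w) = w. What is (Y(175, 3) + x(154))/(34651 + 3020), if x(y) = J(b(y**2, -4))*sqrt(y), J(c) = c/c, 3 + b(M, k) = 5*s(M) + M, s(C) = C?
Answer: 1/12557 + sqrt(154)/37671 ≈ 0.00040906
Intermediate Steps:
b(M, k) = -3 + 6*M (b(M, k) = -3 + (5*M + M) = -3 + 6*M)
J(c) = 1
x(y) = sqrt(y) (x(y) = 1*sqrt(y) = sqrt(y))
(Y(175, 3) + x(154))/(34651 + 3020) = (3 + sqrt(154))/(34651 + 3020) = (3 + sqrt(154))/37671 = (3 + sqrt(154))*(1/37671) = 1/12557 + sqrt(154)/37671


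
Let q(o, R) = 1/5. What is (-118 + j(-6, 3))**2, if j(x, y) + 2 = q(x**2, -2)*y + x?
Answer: 393129/25 ≈ 15725.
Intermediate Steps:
q(o, R) = 1/5
j(x, y) = -2 + x + y/5 (j(x, y) = -2 + (y/5 + x) = -2 + (x + y/5) = -2 + x + y/5)
(-118 + j(-6, 3))**2 = (-118 + (-2 - 6 + (1/5)*3))**2 = (-118 + (-2 - 6 + 3/5))**2 = (-118 - 37/5)**2 = (-627/5)**2 = 393129/25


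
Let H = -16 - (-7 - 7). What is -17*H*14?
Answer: 476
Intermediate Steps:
H = -2 (H = -16 - 1*(-14) = -16 + 14 = -2)
-17*H*14 = -17*(-2)*14 = 34*14 = 476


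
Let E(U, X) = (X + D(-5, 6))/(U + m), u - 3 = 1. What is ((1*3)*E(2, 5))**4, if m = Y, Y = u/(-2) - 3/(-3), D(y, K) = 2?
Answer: 194481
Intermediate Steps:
u = 4 (u = 3 + 1 = 4)
Y = -1 (Y = 4/(-2) - 3/(-3) = 4*(-1/2) - 3*(-1/3) = -2 + 1 = -1)
m = -1
E(U, X) = (2 + X)/(-1 + U) (E(U, X) = (X + 2)/(U - 1) = (2 + X)/(-1 + U))
((1*3)*E(2, 5))**4 = ((1*3)*((2 + 5)/(-1 + 2)))**4 = (3*(7/1))**4 = (3*(1*7))**4 = (3*7)**4 = 21**4 = 194481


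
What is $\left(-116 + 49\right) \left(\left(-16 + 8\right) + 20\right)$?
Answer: $-804$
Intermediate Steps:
$\left(-116 + 49\right) \left(\left(-16 + 8\right) + 20\right) = - 67 \left(-8 + 20\right) = \left(-67\right) 12 = -804$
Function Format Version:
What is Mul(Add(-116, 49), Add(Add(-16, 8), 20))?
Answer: -804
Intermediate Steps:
Mul(Add(-116, 49), Add(Add(-16, 8), 20)) = Mul(-67, Add(-8, 20)) = Mul(-67, 12) = -804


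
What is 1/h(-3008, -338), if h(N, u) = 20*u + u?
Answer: -1/7098 ≈ -0.00014088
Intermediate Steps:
h(N, u) = 21*u
1/h(-3008, -338) = 1/(21*(-338)) = 1/(-7098) = -1/7098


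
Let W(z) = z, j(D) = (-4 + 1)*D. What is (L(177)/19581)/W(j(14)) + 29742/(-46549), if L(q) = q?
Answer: -8156039819/12760663566 ≈ -0.63915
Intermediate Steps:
j(D) = -3*D
(L(177)/19581)/W(j(14)) + 29742/(-46549) = (177/19581)/((-3*14)) + 29742/(-46549) = (177*(1/19581))/(-42) + 29742*(-1/46549) = (59/6527)*(-1/42) - 29742/46549 = -59/274134 - 29742/46549 = -8156039819/12760663566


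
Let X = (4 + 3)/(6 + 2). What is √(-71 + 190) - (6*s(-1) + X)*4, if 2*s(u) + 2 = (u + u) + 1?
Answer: 65/2 + √119 ≈ 43.409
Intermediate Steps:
s(u) = -½ + u (s(u) = -1 + ((u + u) + 1)/2 = -1 + (2*u + 1)/2 = -1 + (1 + 2*u)/2 = -1 + (½ + u) = -½ + u)
X = 7/8 ≈ 0.87500
√(-71 + 190) - (6*s(-1) + X)*4 = √(-71 + 190) - (6*(-½ - 1) + 7/8)*4 = √119 - (6*(-3/2) + 7/8)*4 = √119 - (-9 + 7/8)*4 = √119 - (-65)*4/8 = √119 - 1*(-65/2) = √119 + 65/2 = 65/2 + √119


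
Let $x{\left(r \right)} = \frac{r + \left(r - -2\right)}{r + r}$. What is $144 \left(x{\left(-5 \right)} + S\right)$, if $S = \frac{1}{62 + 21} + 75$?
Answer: $\frac{4530528}{415} \approx 10917.0$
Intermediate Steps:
$S = \frac{6226}{83}$ ($S = \frac{1}{83} + 75 = \frac{6226}{83} \approx 75.012$)
$x{\left(r \right)} = \frac{2 + 2 r}{2 r}$ ($x{\left(r \right)} = \frac{r + \left(r + 2\right)}{2 r} = \left(r + \left(2 + r\right)\right) \frac{1}{2 r} = \left(2 + 2 r\right) \frac{1}{2 r} = \frac{2 + 2 r}{2 r}$)
$144 \left(x{\left(-5 \right)} + S\right) = 144 \left(\frac{1 - 5}{-5} + \frac{6226}{83}\right) = 144 \left(\left(- \frac{1}{5}\right) \left(-4\right) + \frac{6226}{83}\right) = 144 \left(\frac{4}{5} + \frac{6226}{83}\right) = 144 \cdot \frac{31462}{415} = \frac{4530528}{415}$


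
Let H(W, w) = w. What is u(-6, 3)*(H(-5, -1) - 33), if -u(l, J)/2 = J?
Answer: 204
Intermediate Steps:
u(l, J) = -2*J
u(-6, 3)*(H(-5, -1) - 33) = (-2*3)*(-1 - 33) = -6*(-34) = 204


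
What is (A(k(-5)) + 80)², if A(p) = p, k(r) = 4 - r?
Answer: 7921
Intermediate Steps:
(A(k(-5)) + 80)² = ((4 - 1*(-5)) + 80)² = ((4 + 5) + 80)² = (9 + 80)² = 89² = 7921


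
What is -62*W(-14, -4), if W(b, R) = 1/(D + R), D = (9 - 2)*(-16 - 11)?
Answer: 62/193 ≈ 0.32124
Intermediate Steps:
D = -189 (D = 7*(-27) = -189)
W(b, R) = 1/(-189 + R)
-62*W(-14, -4) = -62/(-189 - 4) = -62/(-193) = -62*(-1/193) = 62/193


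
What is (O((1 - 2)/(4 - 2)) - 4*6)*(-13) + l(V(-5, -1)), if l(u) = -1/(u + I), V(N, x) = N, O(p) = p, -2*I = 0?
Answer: 3187/10 ≈ 318.70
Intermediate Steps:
I = 0 (I = -½*0 = 0)
l(u) = -1/u (l(u) = -1/(u + 0) = -1/u)
(O((1 - 2)/(4 - 2)) - 4*6)*(-13) + l(V(-5, -1)) = ((1 - 2)/(4 - 2) - 4*6)*(-13) - 1/(-5) = (-1/2 - 24)*(-13) - 1*(-⅕) = (-1*½ - 24)*(-13) + ⅕ = (-½ - 24)*(-13) + ⅕ = -49/2*(-13) + ⅕ = 637/2 + ⅕ = 3187/10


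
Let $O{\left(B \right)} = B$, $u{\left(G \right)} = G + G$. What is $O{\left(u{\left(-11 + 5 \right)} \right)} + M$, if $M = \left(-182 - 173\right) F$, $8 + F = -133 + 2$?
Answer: $49333$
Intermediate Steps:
$F = -139$ ($F = -8 + \left(-133 + 2\right) = -8 - 131 = -139$)
$u{\left(G \right)} = 2 G$
$M = 49345$ ($M = \left(-182 - 173\right) \left(-139\right) = \left(-355\right) \left(-139\right) = 49345$)
$O{\left(u{\left(-11 + 5 \right)} \right)} + M = 2 \left(-11 + 5\right) + 49345 = 2 \left(-6\right) + 49345 = -12 + 49345 = 49333$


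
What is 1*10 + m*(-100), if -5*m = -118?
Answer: -2350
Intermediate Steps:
m = 118/5 (m = -1/5*(-118) = 118/5 ≈ 23.600)
1*10 + m*(-100) = 1*10 + (118/5)*(-100) = 10 - 2360 = -2350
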